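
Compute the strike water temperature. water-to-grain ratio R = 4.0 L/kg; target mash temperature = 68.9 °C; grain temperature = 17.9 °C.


T_strike = (0.41/R)·(T_mash − T_grain) + T_mash
T_strike = (0.41/4.0)·(68.9 − 17.9) + 68.9

74.1275 °C


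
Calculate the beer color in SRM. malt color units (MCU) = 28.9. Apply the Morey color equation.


SRM = 1.4922 · MCU^0.6859
SRM = 1.4922 · 28.9^0.6859

14.9919 SRM


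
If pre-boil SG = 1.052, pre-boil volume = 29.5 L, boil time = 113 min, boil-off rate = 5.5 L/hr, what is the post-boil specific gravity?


V_post = V_pre − rate·(t/60);  SG_post = 1 + (SG_pre−1)·V_pre/V_post
V_post = 29.5 − 5.5·(113/60) = 19.1417
SG_post = 1 + (1.052 − 1)·29.5/19.1417

1.0801


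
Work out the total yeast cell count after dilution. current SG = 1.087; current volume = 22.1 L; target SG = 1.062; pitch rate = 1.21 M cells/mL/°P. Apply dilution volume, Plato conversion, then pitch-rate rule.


V_w = V·((SG_c−1)/(SG_t−1)−1);  °P = 259 − 259/SG_t;  cells = rate·(V+V_w)·°P
V_w = 22.1·((1.087−1)/(1.062−1)−1) = 8.9113
V_final = 22.1 + 8.9113 = 31.0113
°P = 259 − 259/1.062 = 15.1205
cells = 1.21·31.0113·15.1205

567.3775 billion cells


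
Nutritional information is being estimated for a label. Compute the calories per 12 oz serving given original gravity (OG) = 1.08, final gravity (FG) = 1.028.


ABW = (OG−FG)·131.25·0.79/FG;  °P = 259 − 259/SG (for OG→OE and FG→AE);  RE = 0.1808·OE + 0.8192·AE;  Cal = (6.9·ABW + 4·(RE−0.1))·FG·3.55
ABW = (1.08 − 1.028)·131.25·0.79/1.028 = 5.2449
OE = 259 − 259/1.08 = 19.1852 °P
AE = 259 − 259/1.028 = 7.0545 °P
RE = 0.1808·19.1852 + 0.8192·7.0545 = 9.2477 °P
Cal = (6.9·5.2449 + 4·(9.2477−0.1))·1.028·3.55

265.6055 kcal


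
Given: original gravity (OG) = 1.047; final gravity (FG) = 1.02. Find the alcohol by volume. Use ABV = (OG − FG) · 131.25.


ABV = (1.047 − 1.02) · 131.25

3.5437 % ABV


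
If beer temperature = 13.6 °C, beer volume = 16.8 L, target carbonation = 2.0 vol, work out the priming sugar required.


residual = 14.695·(0.01821 + 0.09011·e^(−0.04·T));  sugar = (target − residual)·4.0·V
residual = 14.695·(0.01821 + 0.09011·e^(−0.04·13.6)) = 1.0362
sugar = (2.0 − 1.0362)·4.0·16.8

64.7693 g


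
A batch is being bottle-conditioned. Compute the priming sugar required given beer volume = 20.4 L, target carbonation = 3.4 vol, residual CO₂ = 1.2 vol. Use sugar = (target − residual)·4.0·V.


sugar = (3.4 − 1.2)·4.0·20.4

179.5200 g


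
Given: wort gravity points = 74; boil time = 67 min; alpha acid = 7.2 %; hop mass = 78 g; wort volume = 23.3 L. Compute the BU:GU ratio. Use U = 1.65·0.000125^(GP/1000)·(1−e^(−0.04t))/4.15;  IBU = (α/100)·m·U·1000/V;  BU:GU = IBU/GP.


U = 1.65·0.000125^(74/1000)·(1−e^(−0.04·67))/4.15 = 0.1904
IBU = (7.2/100)·78·0.1904·1000/23.3 = 45.9020
BU:GU = 45.9020/74

0.6203


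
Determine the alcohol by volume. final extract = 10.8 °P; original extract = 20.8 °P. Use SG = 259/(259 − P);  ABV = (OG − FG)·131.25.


OG = 259/(259 − 20.8) = 1.0873
FG = 259/(259 − 10.8) = 1.0435
ABV = (1.0873 − 1.0435)·131.25

5.7498 % ABV


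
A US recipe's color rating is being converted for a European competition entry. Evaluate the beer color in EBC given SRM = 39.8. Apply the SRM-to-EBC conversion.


EBC = SRM · 1.97
EBC = 39.8 · 1.97

78.4060 EBC


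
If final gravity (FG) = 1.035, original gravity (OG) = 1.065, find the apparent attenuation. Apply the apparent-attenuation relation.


AA = (OG − FG)/(OG − 1) · 100
AA = (1.065 − 1.035)/(1.065 − 1) · 100

46.1538 %


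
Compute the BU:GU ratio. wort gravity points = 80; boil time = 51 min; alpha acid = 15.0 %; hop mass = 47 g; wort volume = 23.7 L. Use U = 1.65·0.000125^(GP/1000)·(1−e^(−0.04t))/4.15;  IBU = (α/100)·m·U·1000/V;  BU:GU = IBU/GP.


U = 1.65·0.000125^(80/1000)·(1−e^(−0.04·51))/4.15 = 0.1685
IBU = (15.0/100)·47·0.1685·1000/23.7 = 50.1342
BU:GU = 50.1342/80

0.6267


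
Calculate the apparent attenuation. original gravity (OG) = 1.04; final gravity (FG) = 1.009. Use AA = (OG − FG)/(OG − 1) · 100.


AA = (1.04 − 1.009)/(1.04 − 1) · 100

77.5000 %


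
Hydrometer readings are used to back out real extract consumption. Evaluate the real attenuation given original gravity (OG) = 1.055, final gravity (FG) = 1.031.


AA = (OG−FG)/(OG−1)·100;  RA = AA·0.8192
AA = (1.055 − 1.031)/(1.055 − 1)·100 = 43.6364
RA = 43.6364·0.8192

35.7469 %


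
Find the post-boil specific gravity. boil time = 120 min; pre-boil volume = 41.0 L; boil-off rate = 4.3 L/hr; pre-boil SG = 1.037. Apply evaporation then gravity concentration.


V_post = V_pre − rate·(t/60);  SG_post = 1 + (SG_pre−1)·V_pre/V_post
V_post = 41.0 − 4.3·(120/60) = 32.4000
SG_post = 1 + (1.037 − 1)·41.0/32.4000

1.0468


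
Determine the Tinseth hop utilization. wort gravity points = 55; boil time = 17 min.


U = 1.65·0.000125^(GP/1000) · (1 − e^(−0.04·t))/4.15
bigness = 1.65·0.000125^(55/1000) = 1.0065
boil_factor = (1 − e^(−0.04·17))/4.15 = 0.1189
U = 1.0065 · 0.1189

0.1197


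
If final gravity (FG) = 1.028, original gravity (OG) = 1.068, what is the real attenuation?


AA = (OG−FG)/(OG−1)·100;  RA = AA·0.8192
AA = (1.068 − 1.028)/(1.068 − 1)·100 = 58.8235
RA = 58.8235·0.8192

48.1882 %


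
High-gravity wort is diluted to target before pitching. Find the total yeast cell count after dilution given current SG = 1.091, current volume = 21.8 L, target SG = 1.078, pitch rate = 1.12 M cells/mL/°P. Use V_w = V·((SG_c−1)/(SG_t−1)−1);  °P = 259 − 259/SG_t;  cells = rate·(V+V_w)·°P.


V_w = 21.8·((1.091−1)/(1.078−1)−1) = 3.6333
V_final = 21.8 + 3.6333 = 25.4333
°P = 259 − 259/1.078 = 18.7403
cells = 1.12·25.4333·18.7403

533.8225 billion cells


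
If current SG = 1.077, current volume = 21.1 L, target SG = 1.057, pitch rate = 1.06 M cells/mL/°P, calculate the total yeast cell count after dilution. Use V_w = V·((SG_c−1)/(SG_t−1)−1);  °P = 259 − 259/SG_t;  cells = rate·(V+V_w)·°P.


V_w = 21.1·((1.077−1)/(1.057−1)−1) = 7.4035
V_final = 21.1 + 7.4035 = 28.5035
°P = 259 − 259/1.057 = 13.9669
cells = 1.06·28.5035·13.9669

421.9916 billion cells


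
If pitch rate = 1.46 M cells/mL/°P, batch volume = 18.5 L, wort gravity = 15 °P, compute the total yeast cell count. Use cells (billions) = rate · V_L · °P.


cells = 1.46 · 18.5 · 15

405.1500 billion cells


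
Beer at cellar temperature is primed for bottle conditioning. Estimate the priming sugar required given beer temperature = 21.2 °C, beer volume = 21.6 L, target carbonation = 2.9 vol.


residual = 14.695·(0.01821 + 0.09011·e^(−0.04·T));  sugar = (target − residual)·4.0·V
residual = 14.695·(0.01821 + 0.09011·e^(−0.04·21.2)) = 0.8347
sugar = (2.9 − 0.8347)·4.0·21.6

178.4421 g


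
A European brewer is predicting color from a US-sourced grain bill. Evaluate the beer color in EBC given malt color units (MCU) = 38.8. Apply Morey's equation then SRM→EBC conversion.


SRM = 1.4922·MCU^0.6859;  EBC = SRM·1.97
SRM = 1.4922·38.8^0.6859 = 18.3488
EBC = 18.3488·1.97

36.1471 EBC


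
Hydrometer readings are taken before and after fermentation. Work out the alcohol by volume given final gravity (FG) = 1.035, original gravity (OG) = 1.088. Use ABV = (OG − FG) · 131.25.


ABV = (1.088 − 1.035) · 131.25

6.9563 % ABV


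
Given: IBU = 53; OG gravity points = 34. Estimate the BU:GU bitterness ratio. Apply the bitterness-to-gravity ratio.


BU:GU = IBU / OG_points
BU:GU = 53 / 34

1.5588


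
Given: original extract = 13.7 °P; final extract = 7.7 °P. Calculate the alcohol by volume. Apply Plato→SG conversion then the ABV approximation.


SG = 259/(259 − P);  ABV = (OG − FG)·131.25
OG = 259/(259 − 13.7) = 1.0558
FG = 259/(259 − 7.7) = 1.0306
ABV = (1.0558 − 1.0306)·131.25

3.3087 % ABV


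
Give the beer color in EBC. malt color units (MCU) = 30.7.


SRM = 1.4922·MCU^0.6859;  EBC = SRM·1.97
SRM = 1.4922·30.7^0.6859 = 15.6263
EBC = 15.6263·1.97

30.7837 EBC


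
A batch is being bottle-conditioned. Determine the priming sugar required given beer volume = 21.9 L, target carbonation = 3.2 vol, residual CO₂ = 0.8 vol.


sugar = (target − residual)·4.0·V
sugar = (3.2 − 0.8)·4.0·21.9

210.2400 g


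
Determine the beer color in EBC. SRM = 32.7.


EBC = SRM · 1.97
EBC = 32.7 · 1.97

64.4190 EBC


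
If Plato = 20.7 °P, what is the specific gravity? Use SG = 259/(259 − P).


SG = 259/(259 − 20.7)

1.0869


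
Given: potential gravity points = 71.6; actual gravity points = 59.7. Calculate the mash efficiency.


efficiency = actual / potential × 100
efficiency = 59.7 / 71.6 × 100

83.3799 %


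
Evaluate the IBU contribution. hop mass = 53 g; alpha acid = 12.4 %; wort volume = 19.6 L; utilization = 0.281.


IBU = (α/100)·mass·U·1000 / V
IBU = (12.4/100)·53·0.281·1000 / 19.6

94.2210 IBU


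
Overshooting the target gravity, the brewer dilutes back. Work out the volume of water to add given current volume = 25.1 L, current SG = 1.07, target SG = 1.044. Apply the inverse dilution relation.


V_water = V·((SG_curr − 1)/(SG_target − 1) − 1)
V_water = 25.1·((1.07 − 1)/(1.044 − 1) − 1)

14.8318 L


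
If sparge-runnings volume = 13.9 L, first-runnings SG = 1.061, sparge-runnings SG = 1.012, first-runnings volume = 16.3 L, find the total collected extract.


total = Σ (SG_i − 1)·1000·V_i
first = (1.061 − 1)·1000·16.3 = 994.3000
sparge = (1.012 − 1)·1000·13.9 = 166.8000
total = 994.3000 + 166.8000

1161.1000 gravity·L


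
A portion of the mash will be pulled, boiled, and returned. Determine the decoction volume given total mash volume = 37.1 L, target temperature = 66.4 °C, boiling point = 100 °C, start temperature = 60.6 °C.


V_dec = V_total·(T_target − T_start)/(T_boil − T_start)
V_dec = 37.1·(66.4 − 60.6)/(100 − 60.6)

5.4614 L


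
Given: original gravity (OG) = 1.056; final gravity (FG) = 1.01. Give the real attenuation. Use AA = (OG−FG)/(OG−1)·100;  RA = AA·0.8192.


AA = (1.056 − 1.01)/(1.056 − 1)·100 = 82.1429
RA = 82.1429·0.8192

67.2914 %


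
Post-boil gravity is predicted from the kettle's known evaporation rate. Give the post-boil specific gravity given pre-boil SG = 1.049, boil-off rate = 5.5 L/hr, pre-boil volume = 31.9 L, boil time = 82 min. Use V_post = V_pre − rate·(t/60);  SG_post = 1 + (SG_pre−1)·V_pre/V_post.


V_post = 31.9 − 5.5·(82/60) = 24.3833
SG_post = 1 + (1.049 − 1)·31.9/24.3833

1.0641


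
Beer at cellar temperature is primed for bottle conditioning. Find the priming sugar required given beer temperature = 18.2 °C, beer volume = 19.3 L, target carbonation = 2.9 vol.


residual = 14.695·(0.01821 + 0.09011·e^(−0.04·T));  sugar = (target − residual)·4.0·V
residual = 14.695·(0.01821 + 0.09011·e^(−0.04·18.2)) = 0.9070
sugar = (2.9 − 0.9070)·4.0·19.3

153.8595 g


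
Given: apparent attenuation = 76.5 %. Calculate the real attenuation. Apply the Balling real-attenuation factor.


RA = AA · 0.8192
RA = 76.5 · 0.8192

62.6688 %


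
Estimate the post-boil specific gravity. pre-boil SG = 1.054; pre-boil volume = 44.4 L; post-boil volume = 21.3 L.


SG_post = 1 + (SG_pre − 1)·V_pre/V_post
pts_pre = (1.054 − 1)·1000 = 54.0000
pts_post = 54.0000·44.4/21.3 = 112.5634
SG_post = 1 + 112.5634/1000

1.1126


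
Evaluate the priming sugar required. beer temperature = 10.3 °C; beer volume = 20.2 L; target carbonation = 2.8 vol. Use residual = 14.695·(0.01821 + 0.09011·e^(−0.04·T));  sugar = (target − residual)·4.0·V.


residual = 14.695·(0.01821 + 0.09011·e^(−0.04·10.3)) = 1.1446
sugar = (2.8 − 1.1446)·4.0·20.2

133.7544 g


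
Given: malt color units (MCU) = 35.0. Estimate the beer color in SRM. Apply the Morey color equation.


SRM = 1.4922 · MCU^0.6859
SRM = 1.4922 · 35.0^0.6859

17.0963 SRM


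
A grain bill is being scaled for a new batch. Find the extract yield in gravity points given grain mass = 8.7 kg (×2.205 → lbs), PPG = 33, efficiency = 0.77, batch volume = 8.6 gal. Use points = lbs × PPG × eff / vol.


lbs = 8.7 × 2.205 = 19.1835
points = 19.1835 × 33 × 0.77 / 8.6

56.6806 points


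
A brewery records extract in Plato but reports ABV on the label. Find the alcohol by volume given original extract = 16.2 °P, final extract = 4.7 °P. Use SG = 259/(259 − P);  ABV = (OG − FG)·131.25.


OG = 259/(259 − 16.2) = 1.0667
FG = 259/(259 − 4.7) = 1.0185
ABV = (1.0667 − 1.0185)·131.25

6.3314 % ABV


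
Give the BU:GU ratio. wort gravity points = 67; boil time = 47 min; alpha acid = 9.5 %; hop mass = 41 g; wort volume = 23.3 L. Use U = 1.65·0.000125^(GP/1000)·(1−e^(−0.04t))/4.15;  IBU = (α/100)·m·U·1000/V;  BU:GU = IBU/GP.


U = 1.65·0.000125^(67/1000)·(1−e^(−0.04·47))/4.15 = 0.1845
IBU = (9.5/100)·41·0.1845·1000/23.3 = 30.8442
BU:GU = 30.8442/67

0.4604


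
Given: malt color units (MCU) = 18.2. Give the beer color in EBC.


SRM = 1.4922·MCU^0.6859;  EBC = SRM·1.97
SRM = 1.4922·18.2^0.6859 = 10.9172
EBC = 10.9172·1.97

21.5068 EBC


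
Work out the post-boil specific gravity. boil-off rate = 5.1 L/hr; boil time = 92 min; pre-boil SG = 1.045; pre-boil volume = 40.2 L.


V_post = V_pre − rate·(t/60);  SG_post = 1 + (SG_pre−1)·V_pre/V_post
V_post = 40.2 − 5.1·(92/60) = 32.3800
SG_post = 1 + (1.045 − 1)·40.2/32.3800

1.0559


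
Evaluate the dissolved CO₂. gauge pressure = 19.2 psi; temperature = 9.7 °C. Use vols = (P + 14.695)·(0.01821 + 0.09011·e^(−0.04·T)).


vols = (19.2 + 14.695)·(0.01821 + 0.09011·e^(−0.04·9.7))

2.6893 volumes


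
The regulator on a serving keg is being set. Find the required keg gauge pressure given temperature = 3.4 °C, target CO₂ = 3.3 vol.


psi = vols/(0.01821 + 0.09011·e^(−0.04·T)) − 14.695
psi = 3.3/(0.01821 + 0.09011·e^(−0.04·3.4)) − 14.695

19.3741 psi


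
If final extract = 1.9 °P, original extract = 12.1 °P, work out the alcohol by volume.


SG = 259/(259 − P);  ABV = (OG − FG)·131.25
OG = 259/(259 − 12.1) = 1.0490
FG = 259/(259 − 1.9) = 1.0074
ABV = (1.0490 − 1.0074)·131.25

5.4623 % ABV


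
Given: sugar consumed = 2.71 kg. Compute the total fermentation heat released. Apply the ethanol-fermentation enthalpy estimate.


Q = m_sugar · 590 kJ/kg
Q = 2.71 · 590

1598.9000 kJ


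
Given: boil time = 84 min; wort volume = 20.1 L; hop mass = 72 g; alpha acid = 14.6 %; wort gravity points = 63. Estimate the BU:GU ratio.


U = 1.65·0.000125^(GP/1000)·(1−e^(−0.04t))/4.15;  IBU = (α/100)·m·U·1000/V;  BU:GU = IBU/GP
U = 1.65·0.000125^(63/1000)·(1−e^(−0.04·84))/4.15 = 0.2179
IBU = (14.6/100)·72·0.2179·1000/20.1 = 113.9402
BU:GU = 113.9402/63

1.8086


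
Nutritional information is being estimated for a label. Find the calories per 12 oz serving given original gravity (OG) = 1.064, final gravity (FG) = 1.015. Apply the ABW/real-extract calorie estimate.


ABW = (OG−FG)·131.25·0.79/FG;  °P = 259 − 259/SG (for OG→OE and FG→AE);  RE = 0.1808·OE + 0.8192·AE;  Cal = (6.9·ABW + 4·(RE−0.1))·FG·3.55
ABW = (1.064 − 1.015)·131.25·0.79/1.015 = 5.0056
OE = 259 − 259/1.064 = 15.5789 °P
AE = 259 − 259/1.015 = 3.8276 °P
RE = 0.1808·15.5789 + 0.8192·3.8276 = 5.9522 °P
Cal = (6.9·5.0056 + 4·(5.9522−0.1))·1.015·3.55

208.7997 kcal


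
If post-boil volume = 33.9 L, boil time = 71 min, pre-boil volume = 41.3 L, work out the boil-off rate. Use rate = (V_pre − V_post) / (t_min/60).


rate = (41.3 − 33.9) / (71/60)

6.2535 L/hr


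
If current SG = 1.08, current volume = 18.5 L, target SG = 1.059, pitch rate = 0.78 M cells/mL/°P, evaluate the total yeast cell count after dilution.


V_w = V·((SG_c−1)/(SG_t−1)−1);  °P = 259 − 259/SG_t;  cells = rate·(V+V_w)·°P
V_w = 18.5·((1.08−1)/(1.059−1)−1) = 6.5847
V_final = 18.5 + 6.5847 = 25.0847
°P = 259 − 259/1.059 = 14.4297
cells = 0.78·25.0847·14.4297

282.3320 billion cells


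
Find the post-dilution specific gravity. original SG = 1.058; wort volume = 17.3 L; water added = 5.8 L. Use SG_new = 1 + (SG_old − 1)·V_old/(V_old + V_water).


pts = (1.058 − 1)·1000·17.3/(17.3 + 5.8) = 43.4372
SG_new = 1 + 43.4372/1000

1.0434


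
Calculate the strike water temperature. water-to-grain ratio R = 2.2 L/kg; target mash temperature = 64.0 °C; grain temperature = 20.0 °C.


T_strike = (0.41/R)·(T_mash − T_grain) + T_mash
T_strike = (0.41/2.2)·(64.0 − 20.0) + 64.0

72.2000 °C


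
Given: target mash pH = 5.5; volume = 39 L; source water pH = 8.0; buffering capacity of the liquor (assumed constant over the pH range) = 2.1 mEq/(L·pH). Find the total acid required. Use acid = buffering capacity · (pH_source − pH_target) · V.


acid = 2.1 · (8.0 − 5.5) · 39

204.7500 mEq


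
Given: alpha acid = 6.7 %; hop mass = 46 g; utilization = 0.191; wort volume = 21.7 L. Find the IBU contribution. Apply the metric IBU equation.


IBU = (α/100)·mass·U·1000 / V
IBU = (6.7/100)·46·0.191·1000 / 21.7

27.1273 IBU


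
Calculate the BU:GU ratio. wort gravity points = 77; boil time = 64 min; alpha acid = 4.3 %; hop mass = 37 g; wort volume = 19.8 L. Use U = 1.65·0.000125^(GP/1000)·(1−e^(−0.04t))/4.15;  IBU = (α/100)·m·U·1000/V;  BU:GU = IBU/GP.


U = 1.65·0.000125^(77/1000)·(1−e^(−0.04·64))/4.15 = 0.1836
IBU = (4.3/100)·37·0.1836·1000/19.8 = 14.7557
BU:GU = 14.7557/77

0.1916


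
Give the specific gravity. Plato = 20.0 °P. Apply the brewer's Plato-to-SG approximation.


SG = 259/(259 − P)
SG = 259/(259 − 20.0)

1.0837


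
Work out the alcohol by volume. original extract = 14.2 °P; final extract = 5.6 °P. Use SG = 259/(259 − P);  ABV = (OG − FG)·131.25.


OG = 259/(259 − 14.2) = 1.0580
FG = 259/(259 − 5.6) = 1.0221
ABV = (1.0580 − 1.0221)·131.25

4.7128 % ABV


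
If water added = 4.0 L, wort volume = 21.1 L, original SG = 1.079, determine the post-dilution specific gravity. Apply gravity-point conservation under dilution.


SG_new = 1 + (SG_old − 1)·V_old/(V_old + V_water)
pts = (1.079 − 1)·1000·21.1/(21.1 + 4.0) = 66.4104
SG_new = 1 + 66.4104/1000

1.0664


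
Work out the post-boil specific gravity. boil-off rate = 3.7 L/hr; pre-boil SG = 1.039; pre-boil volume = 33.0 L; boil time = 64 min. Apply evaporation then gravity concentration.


V_post = V_pre − rate·(t/60);  SG_post = 1 + (SG_pre−1)·V_pre/V_post
V_post = 33.0 − 3.7·(64/60) = 29.0533
SG_post = 1 + (1.039 − 1)·33.0/29.0533

1.0443


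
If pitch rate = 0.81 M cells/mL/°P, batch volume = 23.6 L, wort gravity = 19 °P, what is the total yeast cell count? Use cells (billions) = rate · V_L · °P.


cells = 0.81 · 23.6 · 19

363.2040 billion cells


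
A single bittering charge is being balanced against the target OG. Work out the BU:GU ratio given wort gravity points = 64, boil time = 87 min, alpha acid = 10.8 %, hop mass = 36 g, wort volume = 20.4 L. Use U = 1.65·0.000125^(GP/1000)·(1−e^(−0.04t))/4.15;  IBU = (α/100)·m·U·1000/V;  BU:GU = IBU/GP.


U = 1.65·0.000125^(64/1000)·(1−e^(−0.04·87))/4.15 = 0.2168
IBU = (10.8/100)·36·0.2168·1000/20.4 = 41.3185
BU:GU = 41.3185/64

0.6456


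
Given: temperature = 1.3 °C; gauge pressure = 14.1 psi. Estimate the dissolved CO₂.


vols = (P + 14.695)·(0.01821 + 0.09011·e^(−0.04·T))
vols = (14.1 + 14.695)·(0.01821 + 0.09011·e^(−0.04·1.3))

2.9876 volumes


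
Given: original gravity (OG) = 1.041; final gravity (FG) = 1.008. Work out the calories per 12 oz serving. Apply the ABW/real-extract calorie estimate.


ABW = (OG−FG)·131.25·0.79/FG;  °P = 259 − 259/SG (for OG→OE and FG→AE);  RE = 0.1808·OE + 0.8192·AE;  Cal = (6.9·ABW + 4·(RE−0.1))·FG·3.55
ABW = (1.041 − 1.008)·131.25·0.79/1.008 = 3.3945
OE = 259 − 259/1.041 = 10.2008 °P
AE = 259 − 259/1.008 = 2.0556 °P
RE = 0.1808·10.2008 + 0.8192·2.0556 = 3.5282 °P
Cal = (6.9·3.3945 + 4·(3.5282−0.1))·1.008·3.55

132.8843 kcal


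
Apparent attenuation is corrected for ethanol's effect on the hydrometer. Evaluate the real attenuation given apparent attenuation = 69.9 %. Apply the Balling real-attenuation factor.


RA = AA · 0.8192
RA = 69.9 · 0.8192

57.2621 %


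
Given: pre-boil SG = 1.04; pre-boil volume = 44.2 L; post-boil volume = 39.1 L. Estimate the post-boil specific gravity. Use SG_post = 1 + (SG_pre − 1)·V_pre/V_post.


pts_pre = (1.04 − 1)·1000 = 40.0000
pts_post = 40.0000·44.2/39.1 = 45.2174
SG_post = 1 + 45.2174/1000

1.0452


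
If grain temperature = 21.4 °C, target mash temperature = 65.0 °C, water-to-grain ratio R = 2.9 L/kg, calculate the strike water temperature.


T_strike = (0.41/R)·(T_mash − T_grain) + T_mash
T_strike = (0.41/2.9)·(65.0 − 21.4) + 65.0

71.1641 °C


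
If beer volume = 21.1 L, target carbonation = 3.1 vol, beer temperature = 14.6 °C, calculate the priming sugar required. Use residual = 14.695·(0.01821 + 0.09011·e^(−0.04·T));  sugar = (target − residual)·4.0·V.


residual = 14.695·(0.01821 + 0.09011·e^(−0.04·14.6)) = 1.0060
sugar = (3.1 − 1.0060)·4.0·21.1

176.7307 g


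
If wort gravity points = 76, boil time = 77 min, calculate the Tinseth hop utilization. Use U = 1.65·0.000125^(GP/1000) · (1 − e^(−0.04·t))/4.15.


bigness = 1.65·0.000125^(76/1000) = 0.8334
boil_factor = (1 − e^(−0.04·77))/4.15 = 0.2299
U = 0.8334 · 0.2299

0.1916


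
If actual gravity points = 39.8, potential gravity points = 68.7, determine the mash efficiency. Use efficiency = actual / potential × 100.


efficiency = 39.8 / 68.7 × 100

57.9330 %


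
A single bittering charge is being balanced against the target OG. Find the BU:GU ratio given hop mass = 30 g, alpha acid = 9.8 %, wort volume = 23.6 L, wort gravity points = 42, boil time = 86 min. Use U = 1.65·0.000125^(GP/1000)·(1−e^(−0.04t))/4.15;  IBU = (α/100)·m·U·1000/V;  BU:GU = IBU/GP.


U = 1.65·0.000125^(42/1000)·(1−e^(−0.04·86))/4.15 = 0.2638
IBU = (9.8/100)·30·0.2638·1000/23.6 = 32.8691
BU:GU = 32.8691/42

0.7826


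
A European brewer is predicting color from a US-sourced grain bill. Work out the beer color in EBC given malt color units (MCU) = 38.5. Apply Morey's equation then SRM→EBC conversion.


SRM = 1.4922·MCU^0.6859;  EBC = SRM·1.97
SRM = 1.4922·38.5^0.6859 = 18.2513
EBC = 18.2513·1.97

35.9551 EBC


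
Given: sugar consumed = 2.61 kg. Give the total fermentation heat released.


Q = m_sugar · 590 kJ/kg
Q = 2.61 · 590

1539.9000 kJ


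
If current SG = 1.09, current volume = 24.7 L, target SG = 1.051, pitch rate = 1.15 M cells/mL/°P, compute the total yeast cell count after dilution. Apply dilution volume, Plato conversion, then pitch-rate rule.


V_w = V·((SG_c−1)/(SG_t−1)−1);  °P = 259 − 259/SG_t;  cells = rate·(V+V_w)·°P
V_w = 24.7·((1.09−1)/(1.051−1)−1) = 18.8882
V_final = 24.7 + 18.8882 = 43.5882
°P = 259 − 259/1.051 = 12.5680
cells = 1.15·43.5882·12.5680

629.9910 billion cells


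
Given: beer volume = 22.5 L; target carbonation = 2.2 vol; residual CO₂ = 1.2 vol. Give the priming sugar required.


sugar = (target − residual)·4.0·V
sugar = (2.2 − 1.2)·4.0·22.5

90.0000 g


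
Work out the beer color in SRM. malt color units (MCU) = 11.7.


SRM = 1.4922 · MCU^0.6859
SRM = 1.4922 · 11.7^0.6859

8.0630 SRM


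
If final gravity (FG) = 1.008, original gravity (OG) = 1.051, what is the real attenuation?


AA = (OG−FG)/(OG−1)·100;  RA = AA·0.8192
AA = (1.051 − 1.008)/(1.051 − 1)·100 = 84.3137
RA = 84.3137·0.8192

69.0698 %


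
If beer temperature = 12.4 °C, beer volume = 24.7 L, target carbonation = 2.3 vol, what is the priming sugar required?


residual = 14.695·(0.01821 + 0.09011·e^(−0.04·T));  sugar = (target − residual)·4.0·V
residual = 14.695·(0.01821 + 0.09011·e^(−0.04·12.4)) = 1.0740
sugar = (2.3 − 1.0740)·4.0·24.7

121.1325 g


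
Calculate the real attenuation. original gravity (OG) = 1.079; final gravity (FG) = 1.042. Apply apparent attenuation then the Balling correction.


AA = (OG−FG)/(OG−1)·100;  RA = AA·0.8192
AA = (1.079 − 1.042)/(1.079 − 1)·100 = 46.8354
RA = 46.8354·0.8192

38.3676 %


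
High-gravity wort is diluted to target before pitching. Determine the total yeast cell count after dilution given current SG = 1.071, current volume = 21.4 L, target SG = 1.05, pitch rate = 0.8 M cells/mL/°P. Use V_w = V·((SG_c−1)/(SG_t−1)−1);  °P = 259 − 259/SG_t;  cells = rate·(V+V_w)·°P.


V_w = 21.4·((1.071−1)/(1.05−1)−1) = 8.9880
V_final = 21.4 + 8.9880 = 30.3880
°P = 259 − 259/1.05 = 12.3333
cells = 0.8·30.3880·12.3333

299.8283 billion cells


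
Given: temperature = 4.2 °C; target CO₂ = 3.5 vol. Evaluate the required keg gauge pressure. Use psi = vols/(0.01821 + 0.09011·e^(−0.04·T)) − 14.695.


psi = 3.5/(0.01821 + 0.09011·e^(−0.04·4.2)) − 14.695

22.3872 psi


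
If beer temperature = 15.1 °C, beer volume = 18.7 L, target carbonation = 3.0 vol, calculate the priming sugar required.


residual = 14.695·(0.01821 + 0.09011·e^(−0.04·T));  sugar = (target − residual)·4.0·V
residual = 14.695·(0.01821 + 0.09011·e^(−0.04·15.1)) = 0.9914
sugar = (3.0 − 0.9914)·4.0·18.7

150.2423 g


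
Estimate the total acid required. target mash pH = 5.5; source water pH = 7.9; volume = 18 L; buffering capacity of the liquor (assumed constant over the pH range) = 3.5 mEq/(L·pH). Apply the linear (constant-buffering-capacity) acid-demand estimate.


acid = buffering capacity · (pH_source − pH_target) · V
acid = 3.5 · (7.9 − 5.5) · 18

151.2000 mEq


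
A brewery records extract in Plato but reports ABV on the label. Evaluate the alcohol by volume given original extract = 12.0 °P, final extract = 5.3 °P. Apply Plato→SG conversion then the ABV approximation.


SG = 259/(259 − P);  ABV = (OG − FG)·131.25
OG = 259/(259 − 12.0) = 1.0486
FG = 259/(259 − 5.3) = 1.0209
ABV = (1.0486 − 1.0209)·131.25

3.6346 % ABV


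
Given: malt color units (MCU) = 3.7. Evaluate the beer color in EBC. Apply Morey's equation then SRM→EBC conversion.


SRM = 1.4922·MCU^0.6859;  EBC = SRM·1.97
SRM = 1.4922·3.7^0.6859 = 3.6606
EBC = 3.6606·1.97

7.2115 EBC


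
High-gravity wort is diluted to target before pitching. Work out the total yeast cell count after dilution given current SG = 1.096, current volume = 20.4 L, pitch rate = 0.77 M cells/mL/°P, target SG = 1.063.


V_w = V·((SG_c−1)/(SG_t−1)−1);  °P = 259 − 259/SG_t;  cells = rate·(V+V_w)·°P
V_w = 20.4·((1.096−1)/(1.063−1)−1) = 10.6857
V_final = 20.4 + 10.6857 = 31.0857
°P = 259 − 259/1.063 = 15.3500
cells = 0.77·31.0857·15.3500

367.4165 billion cells


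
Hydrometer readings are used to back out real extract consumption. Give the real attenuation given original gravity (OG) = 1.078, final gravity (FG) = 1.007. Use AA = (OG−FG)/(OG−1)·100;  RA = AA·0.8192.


AA = (1.078 − 1.007)/(1.078 − 1)·100 = 91.0256
RA = 91.0256·0.8192

74.5682 %


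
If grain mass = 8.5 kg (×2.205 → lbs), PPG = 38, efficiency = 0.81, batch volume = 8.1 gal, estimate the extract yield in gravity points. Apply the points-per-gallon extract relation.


points = lbs × PPG × eff / vol
lbs = 8.5 × 2.205 = 18.7425
points = 18.7425 × 38 × 0.81 / 8.1

71.2215 points


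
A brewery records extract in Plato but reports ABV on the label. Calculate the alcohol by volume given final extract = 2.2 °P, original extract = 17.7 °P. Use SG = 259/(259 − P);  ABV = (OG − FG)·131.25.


OG = 259/(259 − 17.7) = 1.0734
FG = 259/(259 − 2.2) = 1.0086
ABV = (1.0734 − 1.0086)·131.25

8.5031 % ABV


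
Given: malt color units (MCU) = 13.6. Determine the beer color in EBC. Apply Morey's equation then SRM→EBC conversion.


SRM = 1.4922·MCU^0.6859;  EBC = SRM·1.97
SRM = 1.4922·13.6^0.6859 = 8.9397
EBC = 8.9397·1.97

17.6111 EBC


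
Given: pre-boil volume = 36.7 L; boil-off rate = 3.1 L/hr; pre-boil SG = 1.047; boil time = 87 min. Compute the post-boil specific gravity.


V_post = V_pre − rate·(t/60);  SG_post = 1 + (SG_pre−1)·V_pre/V_post
V_post = 36.7 − 3.1·(87/60) = 32.2050
SG_post = 1 + (1.047 − 1)·36.7/32.2050

1.0536


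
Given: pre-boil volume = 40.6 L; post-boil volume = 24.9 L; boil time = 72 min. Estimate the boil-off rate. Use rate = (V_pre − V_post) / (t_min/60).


rate = (40.6 − 24.9) / (72/60)

13.0833 L/hr


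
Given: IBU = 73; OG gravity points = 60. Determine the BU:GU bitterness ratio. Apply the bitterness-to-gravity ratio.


BU:GU = IBU / OG_points
BU:GU = 73 / 60

1.2167


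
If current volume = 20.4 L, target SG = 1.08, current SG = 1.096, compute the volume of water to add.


V_water = V·((SG_curr − 1)/(SG_target − 1) − 1)
V_water = 20.4·((1.096 − 1)/(1.08 − 1) − 1)

4.0800 L


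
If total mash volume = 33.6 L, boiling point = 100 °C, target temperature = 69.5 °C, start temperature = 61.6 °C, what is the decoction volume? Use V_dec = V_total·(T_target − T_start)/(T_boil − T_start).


V_dec = 33.6·(69.5 − 61.6)/(100 − 61.6)

6.9125 L


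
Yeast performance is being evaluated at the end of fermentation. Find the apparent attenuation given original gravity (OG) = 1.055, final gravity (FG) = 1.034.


AA = (OG − FG)/(OG − 1) · 100
AA = (1.055 − 1.034)/(1.055 − 1) · 100

38.1818 %


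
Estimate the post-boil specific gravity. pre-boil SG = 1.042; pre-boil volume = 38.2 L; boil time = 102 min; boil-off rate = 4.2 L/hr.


V_post = V_pre − rate·(t/60);  SG_post = 1 + (SG_pre−1)·V_pre/V_post
V_post = 38.2 − 4.2·(102/60) = 31.0600
SG_post = 1 + (1.042 − 1)·38.2/31.0600

1.0517


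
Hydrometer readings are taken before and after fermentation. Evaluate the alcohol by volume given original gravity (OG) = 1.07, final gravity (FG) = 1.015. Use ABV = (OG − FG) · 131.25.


ABV = (1.07 − 1.015) · 131.25

7.2188 % ABV


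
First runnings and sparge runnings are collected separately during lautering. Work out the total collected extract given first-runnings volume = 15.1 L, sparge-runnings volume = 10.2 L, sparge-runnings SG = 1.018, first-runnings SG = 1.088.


total = Σ (SG_i − 1)·1000·V_i
first = (1.088 − 1)·1000·15.1 = 1328.8000
sparge = (1.018 − 1)·1000·10.2 = 183.6000
total = 1328.8000 + 183.6000

1512.4000 gravity·L


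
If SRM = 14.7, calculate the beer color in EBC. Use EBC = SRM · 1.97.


EBC = 14.7 · 1.97

28.9590 EBC


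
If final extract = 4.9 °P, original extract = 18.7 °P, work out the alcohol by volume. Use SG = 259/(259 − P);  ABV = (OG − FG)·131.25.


OG = 259/(259 − 18.7) = 1.0778
FG = 259/(259 − 4.9) = 1.0193
ABV = (1.0778 − 1.0193)·131.25

7.6828 % ABV


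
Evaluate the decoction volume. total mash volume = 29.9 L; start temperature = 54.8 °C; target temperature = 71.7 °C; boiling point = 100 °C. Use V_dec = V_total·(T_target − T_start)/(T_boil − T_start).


V_dec = 29.9·(71.7 − 54.8)/(100 − 54.8)

11.1794 L


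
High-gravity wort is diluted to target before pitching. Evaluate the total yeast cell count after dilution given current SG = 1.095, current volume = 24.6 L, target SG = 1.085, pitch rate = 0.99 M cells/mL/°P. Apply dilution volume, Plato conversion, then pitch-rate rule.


V_w = V·((SG_c−1)/(SG_t−1)−1);  °P = 259 − 259/SG_t;  cells = rate·(V+V_w)·°P
V_w = 24.6·((1.095−1)/(1.085−1)−1) = 2.8941
V_final = 24.6 + 2.8941 = 27.4941
°P = 259 − 259/1.085 = 20.2903
cells = 0.99·27.4941·20.2903

552.2859 billion cells


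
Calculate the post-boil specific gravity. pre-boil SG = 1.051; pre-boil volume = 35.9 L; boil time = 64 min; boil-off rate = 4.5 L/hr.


V_post = V_pre − rate·(t/60);  SG_post = 1 + (SG_pre−1)·V_pre/V_post
V_post = 35.9 − 4.5·(64/60) = 31.1000
SG_post = 1 + (1.051 − 1)·35.9/31.1000

1.0589


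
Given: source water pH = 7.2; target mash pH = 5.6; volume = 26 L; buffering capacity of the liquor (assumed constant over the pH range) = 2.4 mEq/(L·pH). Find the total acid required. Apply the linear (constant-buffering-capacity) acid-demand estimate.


acid = buffering capacity · (pH_source − pH_target) · V
acid = 2.4 · (7.2 − 5.6) · 26

99.8400 mEq


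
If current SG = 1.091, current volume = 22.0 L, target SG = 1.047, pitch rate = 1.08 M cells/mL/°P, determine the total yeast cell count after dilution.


V_w = V·((SG_c−1)/(SG_t−1)−1);  °P = 259 − 259/SG_t;  cells = rate·(V+V_w)·°P
V_w = 22.0·((1.091−1)/(1.047−1)−1) = 20.5957
V_final = 22.0 + 20.5957 = 42.5957
°P = 259 − 259/1.047 = 11.6266
cells = 1.08·42.5957·11.6266

534.8610 billion cells


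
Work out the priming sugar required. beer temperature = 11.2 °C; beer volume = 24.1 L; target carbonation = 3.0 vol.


residual = 14.695·(0.01821 + 0.09011·e^(−0.04·T));  sugar = (target − residual)·4.0·V
residual = 14.695·(0.01821 + 0.09011·e^(−0.04·11.2)) = 1.1136
sugar = (3.0 − 1.1136)·4.0·24.1

181.8478 g


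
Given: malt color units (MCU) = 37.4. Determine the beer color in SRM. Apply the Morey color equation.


SRM = 1.4922 · MCU^0.6859
SRM = 1.4922 · 37.4^0.6859

17.8920 SRM


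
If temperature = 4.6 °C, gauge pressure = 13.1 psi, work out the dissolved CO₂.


vols = (P + 14.695)·(0.01821 + 0.09011·e^(−0.04·T))
vols = (13.1 + 14.695)·(0.01821 + 0.09011·e^(−0.04·4.6))

2.5898 volumes


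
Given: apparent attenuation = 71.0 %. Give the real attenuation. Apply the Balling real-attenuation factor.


RA = AA · 0.8192
RA = 71.0 · 0.8192

58.1632 %


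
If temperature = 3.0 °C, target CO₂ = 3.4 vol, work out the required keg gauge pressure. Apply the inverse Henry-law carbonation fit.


psi = vols/(0.01821 + 0.09011·e^(−0.04·T)) − 14.695
psi = 3.4/(0.01821 + 0.09011·e^(−0.04·3.0)) − 14.695

19.9528 psi


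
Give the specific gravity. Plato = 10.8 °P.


SG = 259/(259 − P)
SG = 259/(259 − 10.8)

1.0435


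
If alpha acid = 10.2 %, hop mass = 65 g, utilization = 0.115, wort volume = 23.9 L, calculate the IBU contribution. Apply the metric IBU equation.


IBU = (α/100)·mass·U·1000 / V
IBU = (10.2/100)·65·0.115·1000 / 23.9

31.9017 IBU


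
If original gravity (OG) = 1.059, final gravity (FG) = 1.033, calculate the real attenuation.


AA = (OG−FG)/(OG−1)·100;  RA = AA·0.8192
AA = (1.059 − 1.033)/(1.059 − 1)·100 = 44.0678
RA = 44.0678·0.8192

36.1003 %


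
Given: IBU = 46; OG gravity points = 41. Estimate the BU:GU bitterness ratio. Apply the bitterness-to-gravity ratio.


BU:GU = IBU / OG_points
BU:GU = 46 / 41

1.1220


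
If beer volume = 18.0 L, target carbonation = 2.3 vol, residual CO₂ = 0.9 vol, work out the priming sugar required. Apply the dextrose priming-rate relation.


sugar = (target − residual)·4.0·V
sugar = (2.3 − 0.9)·4.0·18.0

100.8000 g


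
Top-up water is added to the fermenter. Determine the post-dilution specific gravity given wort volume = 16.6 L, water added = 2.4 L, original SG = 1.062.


SG_new = 1 + (SG_old − 1)·V_old/(V_old + V_water)
pts = (1.062 − 1)·1000·16.6/(16.6 + 2.4) = 54.1684
SG_new = 1 + 54.1684/1000

1.0542


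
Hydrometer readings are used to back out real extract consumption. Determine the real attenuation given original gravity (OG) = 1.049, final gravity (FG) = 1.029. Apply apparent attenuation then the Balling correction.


AA = (OG−FG)/(OG−1)·100;  RA = AA·0.8192
AA = (1.049 − 1.029)/(1.049 − 1)·100 = 40.8163
RA = 40.8163·0.8192

33.4367 %


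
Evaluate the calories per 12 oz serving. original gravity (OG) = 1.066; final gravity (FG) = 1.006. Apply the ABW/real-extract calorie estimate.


ABW = (OG−FG)·131.25·0.79/FG;  °P = 259 − 259/SG (for OG→OE and FG→AE);  RE = 0.1808·OE + 0.8192·AE;  Cal = (6.9·ABW + 4·(RE−0.1))·FG·3.55
ABW = (1.066 − 1.006)·131.25·0.79/1.006 = 6.1841
OE = 259 − 259/1.066 = 16.0356 °P
AE = 259 − 259/1.006 = 1.5447 °P
RE = 0.1808·16.0356 + 0.8192·1.5447 = 4.1647 °P
Cal = (6.9·6.1841 + 4·(4.1647−0.1))·1.006·3.55

210.4544 kcal


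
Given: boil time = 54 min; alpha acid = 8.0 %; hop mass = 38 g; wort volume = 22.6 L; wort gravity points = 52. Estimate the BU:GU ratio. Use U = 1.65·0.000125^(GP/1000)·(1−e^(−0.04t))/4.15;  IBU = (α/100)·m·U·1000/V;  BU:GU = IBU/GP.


U = 1.65·0.000125^(52/1000)·(1−e^(−0.04·54))/4.15 = 0.2204
IBU = (8.0/100)·38·0.2204·1000/22.6 = 29.6500
BU:GU = 29.6500/52

0.5702


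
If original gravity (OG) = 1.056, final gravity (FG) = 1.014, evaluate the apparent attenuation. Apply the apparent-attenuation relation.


AA = (OG − FG)/(OG − 1) · 100
AA = (1.056 − 1.014)/(1.056 − 1) · 100

75.0000 %


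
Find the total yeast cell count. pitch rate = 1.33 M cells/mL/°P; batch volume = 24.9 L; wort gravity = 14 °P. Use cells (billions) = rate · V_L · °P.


cells = 1.33 · 24.9 · 14

463.6380 billion cells


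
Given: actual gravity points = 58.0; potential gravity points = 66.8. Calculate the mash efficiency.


efficiency = actual / potential × 100
efficiency = 58.0 / 66.8 × 100

86.8263 %


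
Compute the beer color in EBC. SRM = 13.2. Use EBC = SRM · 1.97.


EBC = 13.2 · 1.97

26.0040 EBC


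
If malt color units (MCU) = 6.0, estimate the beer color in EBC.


SRM = 1.4922·MCU^0.6859;  EBC = SRM·1.97
SRM = 1.4922·6.0^0.6859 = 5.0999
EBC = 5.0999·1.97

10.0468 EBC


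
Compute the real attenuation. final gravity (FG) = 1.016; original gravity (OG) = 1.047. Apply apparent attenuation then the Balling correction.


AA = (OG−FG)/(OG−1)·100;  RA = AA·0.8192
AA = (1.047 − 1.016)/(1.047 − 1)·100 = 65.9574
RA = 65.9574·0.8192

54.0323 %


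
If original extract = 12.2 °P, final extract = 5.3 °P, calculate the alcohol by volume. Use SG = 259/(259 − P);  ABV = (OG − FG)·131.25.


OG = 259/(259 − 12.2) = 1.0494
FG = 259/(259 − 5.3) = 1.0209
ABV = (1.0494 − 1.0209)·131.25

3.7461 % ABV


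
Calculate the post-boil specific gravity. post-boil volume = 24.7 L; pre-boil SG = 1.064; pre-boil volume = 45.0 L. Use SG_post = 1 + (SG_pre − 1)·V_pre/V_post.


pts_pre = (1.064 − 1)·1000 = 64.0000
pts_post = 64.0000·45.0/24.7 = 116.5992
SG_post = 1 + 116.5992/1000

1.1166


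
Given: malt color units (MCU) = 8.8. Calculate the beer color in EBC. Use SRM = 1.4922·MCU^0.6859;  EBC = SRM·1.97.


SRM = 1.4922·8.8^0.6859 = 6.6320
EBC = 6.6320·1.97

13.0651 EBC


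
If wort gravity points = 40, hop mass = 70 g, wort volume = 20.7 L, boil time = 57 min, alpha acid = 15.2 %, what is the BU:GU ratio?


U = 1.65·0.000125^(GP/1000)·(1−e^(−0.04t))/4.15;  IBU = (α/100)·m·U·1000/V;  BU:GU = IBU/GP
U = 1.65·0.000125^(40/1000)·(1−e^(−0.04·57))/4.15 = 0.2491
IBU = (15.2/100)·70·0.2491·1000/20.7 = 128.0626
BU:GU = 128.0626/40

3.2016


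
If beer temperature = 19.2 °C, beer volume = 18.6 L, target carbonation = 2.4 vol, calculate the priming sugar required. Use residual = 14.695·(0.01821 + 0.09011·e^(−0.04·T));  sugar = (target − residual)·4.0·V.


residual = 14.695·(0.01821 + 0.09011·e^(−0.04·19.2)) = 0.8819
sugar = (2.4 − 0.8819)·4.0·18.6

112.9444 g


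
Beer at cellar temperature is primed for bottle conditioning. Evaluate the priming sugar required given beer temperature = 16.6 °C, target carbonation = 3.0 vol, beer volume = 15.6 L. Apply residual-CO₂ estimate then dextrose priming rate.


residual = 14.695·(0.01821 + 0.09011·e^(−0.04·T));  sugar = (target − residual)·4.0·V
residual = 14.695·(0.01821 + 0.09011·e^(−0.04·16.6)) = 0.9493
sugar = (3.0 − 0.9493)·4.0·15.6

127.9661 g
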